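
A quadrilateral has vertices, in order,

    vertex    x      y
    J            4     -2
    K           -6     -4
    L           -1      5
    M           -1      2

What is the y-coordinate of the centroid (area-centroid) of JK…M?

Apply the surveyor's formula. First the cross-terms c_i = x_i·y_{i+1} − x_{i+1}·y_i:
  -28, -34, 3, -6  ⇒  2A = -65, A = -32.5.
Then Σ (y_i + y_{i+1})·c_i = 155, so ȳ = 155 / (6·(-32.5)) = -31/39.

-31/39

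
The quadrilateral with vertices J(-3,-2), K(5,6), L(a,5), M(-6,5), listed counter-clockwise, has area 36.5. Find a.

1

Write out the shoelace sum; only the two edges meeting at L involve a:
2·Area = [(5·5 − a·6) + (a·5 − (-6)·5)] + 19
       = -1·a + 74 = 73
⇒ a = 1.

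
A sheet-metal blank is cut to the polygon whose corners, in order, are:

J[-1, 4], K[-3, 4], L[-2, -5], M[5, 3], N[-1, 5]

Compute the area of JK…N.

39.5

Σ = (8) + (23) + (19) + (28) + (1) = 79
Area = |Σ|/2 = 39.5.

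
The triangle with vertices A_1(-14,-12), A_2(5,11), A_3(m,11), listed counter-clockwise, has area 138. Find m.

Write out the shoelace sum; only the two edges meeting at A_3 involve m:
2·Area = [(5·11 − m·11) + (m·(-12) − (-14)·11)] + -94
       = -23·m + 115 = 276
⇒ m = -7.

-7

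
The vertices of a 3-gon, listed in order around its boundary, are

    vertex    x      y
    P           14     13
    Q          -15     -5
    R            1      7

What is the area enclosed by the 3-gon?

30

Apply the shoelace formula: 2A = Σ (x_i·y_{i+1} − x_{i+1}·y_i), indices taken mod 3.
Σ = (125) + (-100) + (-85) = -60
Area = |Σ|/2 = 30.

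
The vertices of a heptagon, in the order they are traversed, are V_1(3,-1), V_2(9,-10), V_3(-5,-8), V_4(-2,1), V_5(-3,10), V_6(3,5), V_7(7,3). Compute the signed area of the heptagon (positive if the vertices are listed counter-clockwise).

-134

Apply Gauss's area formula: 2A = Σ (x_i·y_{i+1} − x_{i+1}·y_i), indices taken mod 7.
Cross-terms: -21, -122, -21, -17, -45, -26, -16  ⇒  Σ = -268
Signed area = Σ/2 = -134 (negative ⇒ clockwise traversal).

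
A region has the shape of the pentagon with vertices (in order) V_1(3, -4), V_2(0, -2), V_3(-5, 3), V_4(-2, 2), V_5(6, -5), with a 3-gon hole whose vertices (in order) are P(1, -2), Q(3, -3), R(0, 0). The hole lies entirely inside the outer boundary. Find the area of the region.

14

Outer boundary:
Cross-terms: -6, -10, -4, -2, -9  ⇒  Σ = -31
Area = |Σ|/2 = 15.5.
Hole:
Cross-terms: 3, 0, 0  ⇒  Σ = 3
Area = |Σ|/2 = 1.5.
Net area = 15.5 − 1.5 = 14.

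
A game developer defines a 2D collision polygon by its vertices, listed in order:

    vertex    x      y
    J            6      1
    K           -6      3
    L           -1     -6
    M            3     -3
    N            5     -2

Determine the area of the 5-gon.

55

Σ = (24) + (39) + (21) + (9) + (17) = 110
Area = |Σ|/2 = 55.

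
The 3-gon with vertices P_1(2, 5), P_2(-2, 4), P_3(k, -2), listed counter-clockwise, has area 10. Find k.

The doubled signed area Σ (x_i y_{i+1} − x_{i+1} y_i) is linear in k.
With k=0 it equals 26; the coefficient of k is 1 (from the two edges through P_3).
So 1·k + 26 = 2·10 = 20 ⇒ k = -6.

-6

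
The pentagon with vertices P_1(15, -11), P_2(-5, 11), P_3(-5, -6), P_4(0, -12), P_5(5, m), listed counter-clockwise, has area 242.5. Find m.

-15

The doubled signed area Σ (x_i y_{i+1} − x_{i+1} y_i) is linear in m.
With m=0 it equals 260; the coefficient of m is -15 (from the two edges through P_5).
So -15·m + 260 = 2·242.5 = 485 ⇒ m = -15.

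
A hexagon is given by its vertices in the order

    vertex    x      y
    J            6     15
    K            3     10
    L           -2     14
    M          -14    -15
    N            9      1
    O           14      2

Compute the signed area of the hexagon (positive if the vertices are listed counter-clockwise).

313

Apply the shoelace (surveyor's) formula: 2A = Σ (x_i·y_{i+1} − x_{i+1}·y_i), indices taken mod 6.
Σ = (15) + (62) + (226) + (121) + (4) + (198) = 626
Signed area = Σ/2 = 313 (positive ⇒ counter-clockwise traversal).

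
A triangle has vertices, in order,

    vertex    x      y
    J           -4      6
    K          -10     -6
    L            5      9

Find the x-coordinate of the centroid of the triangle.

Apply Gauss's area formula. First the cross-terms c_i = x_i·y_{i+1} − x_{i+1}·y_i:
  84, -60, 66  ⇒  2A = 90, A = 45.
Then Σ (x_i + x_{i+1})·c_i = -810, so x̄ = -810 / (6·45) = -3.

-3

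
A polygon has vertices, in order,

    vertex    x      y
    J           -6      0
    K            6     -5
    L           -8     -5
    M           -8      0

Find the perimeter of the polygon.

|JK| = √((12)² + (-5)²) = √169 = 13
|KL| = √((-14)² + (0)²) = √196 = 14
|LM| = √((0)² + (5)²) = √25 = 5
|MJ| = √((2)² + (0)²) = √4 = 2
Perimeter = 13 + 14 + 5 + 2 = 34.

34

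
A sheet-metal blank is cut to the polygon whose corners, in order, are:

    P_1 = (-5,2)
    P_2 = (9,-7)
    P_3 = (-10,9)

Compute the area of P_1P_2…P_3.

Cross-terms: 17, 11, 25  ⇒  Σ = 53
Area = |Σ|/2 = 26.5.

26.5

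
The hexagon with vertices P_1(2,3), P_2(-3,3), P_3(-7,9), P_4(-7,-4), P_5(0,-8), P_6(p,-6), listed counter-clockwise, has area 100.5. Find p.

The doubled signed area Σ (x_i y_{i+1} − x_{i+1} y_i) is linear in p.
With p=0 it equals 168; the coefficient of p is 11 (from the two edges through P_6).
So 11·p + 168 = 2·100.5 = 201 ⇒ p = 3.

3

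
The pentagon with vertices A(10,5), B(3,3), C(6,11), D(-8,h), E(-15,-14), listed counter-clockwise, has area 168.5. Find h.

Write out the shoelace sum; only the two edges meeting at D involve h:
2·Area = [(6·h − (-8)·11) + ((-8)·(-14) − (-15)·h)] + 95
       = 21·h + 295 = 337
⇒ h = 2.

2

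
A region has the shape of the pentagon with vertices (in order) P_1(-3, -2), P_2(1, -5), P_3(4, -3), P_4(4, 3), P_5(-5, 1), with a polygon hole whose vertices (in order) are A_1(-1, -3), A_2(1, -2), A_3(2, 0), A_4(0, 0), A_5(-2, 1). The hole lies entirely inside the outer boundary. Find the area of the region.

37

Outer boundary:
Σ = (17) + (17) + (24) + (19) + (13) = 90
Area = |Σ|/2 = 45.
Hole:
Apply Gauss's area formula: 2A = Σ (x_i·y_{i+1} − x_{i+1}·y_i), indices taken mod 5.
Cross-terms: 5, 4, 0, 0, 7  ⇒  Σ = 16
Area = |Σ|/2 = 8.
Net area = 45 − 8 = 37.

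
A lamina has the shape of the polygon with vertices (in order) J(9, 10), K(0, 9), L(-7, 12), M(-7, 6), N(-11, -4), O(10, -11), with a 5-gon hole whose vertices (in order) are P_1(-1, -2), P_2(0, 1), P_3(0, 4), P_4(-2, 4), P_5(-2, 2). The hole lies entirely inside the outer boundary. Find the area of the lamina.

311.5

Outer boundary:
Apply Gauss's area formula: 2A = Σ (x_i·y_{i+1} − x_{i+1}·y_i), indices taken mod 6.
Σ = (81) + (63) + (42) + (94) + (161) + (199) = 640
Area = |Σ|/2 = 320.
Hole:
Cross-terms: -1, 0, 8, 4, 6  ⇒  Σ = 17
Area = |Σ|/2 = 8.5.
Net area = 320 − 8.5 = 311.5.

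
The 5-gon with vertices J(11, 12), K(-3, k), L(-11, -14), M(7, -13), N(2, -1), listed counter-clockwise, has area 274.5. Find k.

Write out the shoelace sum; only the two edges meeting at K involve k:
2·Area = [(11·k − (-3)·12) + ((-3)·(-14) − (-11)·k)] + 295
       = 22·k + 373 = 549
⇒ k = 8.

8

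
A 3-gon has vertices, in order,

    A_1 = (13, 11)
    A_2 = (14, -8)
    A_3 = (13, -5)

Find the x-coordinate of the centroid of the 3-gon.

40/3

Apply Gauss's area formula. First the cross-terms c_i = x_i·y_{i+1} − x_{i+1}·y_i:
  -258, 34, 208  ⇒  2A = -16, A = -8.
Then Σ (x_i + x_{i+1})·c_i = -640, so x̄ = -640 / (6·(-8)) = 40/3.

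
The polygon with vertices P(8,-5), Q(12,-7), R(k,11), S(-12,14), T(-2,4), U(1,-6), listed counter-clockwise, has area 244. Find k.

Write out the shoelace sum; only the two edges meeting at R involve k:
2·Area = [(12·11 − k·(-7)) + (k·14 − (-12)·11)] + 35
       = 21·k + 299 = 488
⇒ k = 9.

9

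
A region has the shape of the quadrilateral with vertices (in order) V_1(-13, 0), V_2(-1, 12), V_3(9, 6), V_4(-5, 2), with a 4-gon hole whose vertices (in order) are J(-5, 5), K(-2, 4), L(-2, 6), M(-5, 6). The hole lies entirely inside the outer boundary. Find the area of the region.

93.5

Outer boundary:
V_1→V_2: (-13)(12) − (-1)(0) = -156
V_2→V_3: (-1)(6) − (9)(12) = -114
V_3→V_4: (9)(2) − (-5)(6) = 48
V_4→V_1: (-5)(0) − (-13)(2) = 26
Σ = -196
Area = |Σ|/2 = 98.
Hole:
Apply the shoelace (surveyor's) formula: 2A = Σ (x_i·y_{i+1} − x_{i+1}·y_i), indices taken mod 4.
Σ = (-10) + (-4) + (18) + (5) = 9
Area = |Σ|/2 = 4.5.
Net area = 98 − 4.5 = 93.5.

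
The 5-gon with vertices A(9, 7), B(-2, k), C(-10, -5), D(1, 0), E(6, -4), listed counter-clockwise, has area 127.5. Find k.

The doubled signed area Σ (x_i y_{i+1} − x_{i+1} y_i) is linear in k.
With k=0 it equals 103; the coefficient of k is 19 (from the two edges through B).
So 19·k + 103 = 2·127.5 = 255 ⇒ k = 8.

8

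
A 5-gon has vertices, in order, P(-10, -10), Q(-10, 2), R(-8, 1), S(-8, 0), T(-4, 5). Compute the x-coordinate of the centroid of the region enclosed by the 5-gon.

-173/21

Apply Gauss's area formula. First the cross-terms c_i = x_i·y_{i+1} − x_{i+1}·y_i:
  -120, 6, 8, -40, 90  ⇒  2A = -56, A = -28.
Then Σ (x_i + x_{i+1})·c_i = 1384, so x̄ = 1384 / (6·(-28)) = -173/21.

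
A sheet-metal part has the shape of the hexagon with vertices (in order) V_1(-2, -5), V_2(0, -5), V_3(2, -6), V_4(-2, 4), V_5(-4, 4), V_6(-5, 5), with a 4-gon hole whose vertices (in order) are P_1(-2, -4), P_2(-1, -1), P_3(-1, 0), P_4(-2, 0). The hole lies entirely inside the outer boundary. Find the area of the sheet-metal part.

Outer boundary:
Cross-terms: 10, 10, -4, 8, 0, 35  ⇒  Σ = 59
Area = |Σ|/2 = 29.5.
Hole:
Apply the shoelace formula: 2A = Σ (x_i·y_{i+1} − x_{i+1}·y_i), indices taken mod 4.
Σ = (-2) + (-1) + (0) + (8) = 5
Area = |Σ|/2 = 2.5.
Net area = 29.5 − 2.5 = 27.

27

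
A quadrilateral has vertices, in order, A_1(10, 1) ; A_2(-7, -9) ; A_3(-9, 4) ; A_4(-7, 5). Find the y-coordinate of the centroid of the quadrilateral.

Apply Gauss's area formula. First the cross-terms c_i = x_i·y_{i+1} − x_{i+1}·y_i:
  -83, -109, -17, -57  ⇒  2A = -266, A = -133.
Then Σ (y_i + y_{i+1})·c_i = 714, so ȳ = 714 / (6·(-133)) = -17/19.

-17/19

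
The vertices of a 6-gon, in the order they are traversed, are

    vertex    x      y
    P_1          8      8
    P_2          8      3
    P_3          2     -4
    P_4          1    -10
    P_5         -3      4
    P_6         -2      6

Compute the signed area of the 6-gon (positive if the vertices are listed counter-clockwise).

-97

Cross-terms: -40, -38, -16, -26, -10, -64  ⇒  Σ = -194
Signed area = Σ/2 = -97 (negative ⇒ clockwise traversal).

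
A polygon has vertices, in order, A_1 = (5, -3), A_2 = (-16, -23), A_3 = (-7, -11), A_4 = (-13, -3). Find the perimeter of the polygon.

|A_1A_2| = √((-21)² + (-20)²) = √841 = 29
|A_2A_3| = √((9)² + (12)²) = √225 = 15
|A_3A_4| = √((-6)² + (8)²) = √100 = 10
|A_4A_1| = √((18)² + (0)²) = √324 = 18
Perimeter = 29 + 15 + 10 + 18 = 72.

72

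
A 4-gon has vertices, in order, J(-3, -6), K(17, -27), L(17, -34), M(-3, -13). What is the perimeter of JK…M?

|JK| = √((20)² + (-21)²) = √841 = 29
|KL| = √((0)² + (-7)²) = √49 = 7
|LM| = √((-20)² + (21)²) = √841 = 29
|MJ| = √((0)² + (7)²) = √49 = 7
Perimeter = 29 + 7 + 29 + 7 = 72.

72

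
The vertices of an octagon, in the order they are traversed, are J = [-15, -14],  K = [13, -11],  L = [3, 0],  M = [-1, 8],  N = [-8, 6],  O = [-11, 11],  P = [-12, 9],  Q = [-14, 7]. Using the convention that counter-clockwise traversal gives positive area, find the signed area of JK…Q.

J→K: (-15)(-11) − (13)(-14) = 347
K→L: (13)(0) − (3)(-11) = 33
L→M: (3)(8) − (-1)(0) = 24
M→N: (-1)(6) − (-8)(8) = 58
N→O: (-8)(11) − (-11)(6) = -22
O→P: (-11)(9) − (-12)(11) = 33
P→Q: (-12)(7) − (-14)(9) = 42
Q→J: (-14)(-14) − (-15)(7) = 301
Σ = 816
Signed area = Σ/2 = 408 (positive ⇒ counter-clockwise traversal).

408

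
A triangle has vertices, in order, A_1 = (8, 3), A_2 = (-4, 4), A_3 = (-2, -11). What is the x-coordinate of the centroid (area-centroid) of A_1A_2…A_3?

Apply the shoelace formula. First the cross-terms c_i = x_i·y_{i+1} − x_{i+1}·y_i:
  44, 52, 82  ⇒  2A = 178, A = 89.
Then Σ (x_i + x_{i+1})·c_i = 356, so x̄ = 356 / (6·89) = 2/3.

2/3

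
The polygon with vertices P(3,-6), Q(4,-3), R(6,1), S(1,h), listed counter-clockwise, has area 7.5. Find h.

-5

The doubled signed area Σ (x_i y_{i+1} − x_{i+1} y_i) is linear in h.
With h=0 it equals 30; the coefficient of h is 3 (from the two edges through S).
So 3·h + 30 = 2·7.5 = 15 ⇒ h = -5.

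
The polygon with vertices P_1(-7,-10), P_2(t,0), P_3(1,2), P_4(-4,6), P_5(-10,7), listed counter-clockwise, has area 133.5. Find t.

6

The doubled signed area Σ (x_i y_{i+1} − x_{i+1} y_i) is linear in t.
With t=0 it equals 195; the coefficient of t is 12 (from the two edges through P_2).
So 12·t + 195 = 2·133.5 = 267 ⇒ t = 6.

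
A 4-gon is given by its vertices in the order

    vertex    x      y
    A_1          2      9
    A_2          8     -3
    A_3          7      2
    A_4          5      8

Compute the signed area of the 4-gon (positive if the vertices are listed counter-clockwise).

Apply the shoelace formula: 2A = Σ (x_i·y_{i+1} − x_{i+1}·y_i), indices taken mod 4.
Σ = (-78) + (37) + (46) + (29) = 34
Signed area = Σ/2 = 17 (positive ⇒ counter-clockwise traversal).

17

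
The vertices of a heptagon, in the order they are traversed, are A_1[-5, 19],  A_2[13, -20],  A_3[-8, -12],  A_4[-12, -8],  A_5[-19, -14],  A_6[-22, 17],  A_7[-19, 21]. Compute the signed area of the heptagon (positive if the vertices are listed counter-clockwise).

Σ = (-147) + (-316) + (-80) + (16) + (-631) + (-139) + (-256) = -1553
Signed area = Σ/2 = -776.5 (negative ⇒ clockwise traversal).

-776.5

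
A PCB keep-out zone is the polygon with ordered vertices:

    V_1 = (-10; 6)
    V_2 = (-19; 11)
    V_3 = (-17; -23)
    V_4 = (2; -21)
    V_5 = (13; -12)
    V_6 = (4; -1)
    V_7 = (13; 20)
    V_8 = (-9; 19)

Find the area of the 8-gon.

Cross-terms: 4, 624, 403, 249, 35, 93, 427, 136  ⇒  Σ = 1971
Area = |Σ|/2 = 985.5.

985.5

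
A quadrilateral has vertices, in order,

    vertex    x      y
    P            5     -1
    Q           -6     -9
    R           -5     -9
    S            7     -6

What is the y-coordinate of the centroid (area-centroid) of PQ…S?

Apply Gauss's area formula. First the cross-terms c_i = x_i·y_{i+1} − x_{i+1}·y_i:
  -51, 9, 93, 23  ⇒  2A = 74, A = 37.
Then Σ (y_i + y_{i+1})·c_i = -1208, so ȳ = -1208 / (6·37) = -604/111.

-604/111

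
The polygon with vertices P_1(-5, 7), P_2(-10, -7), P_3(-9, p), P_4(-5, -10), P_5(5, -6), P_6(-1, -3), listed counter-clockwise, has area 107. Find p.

-9

The doubled signed area Σ (x_i y_{i+1} − x_{i+1} y_i) is linear in p.
With p=0 it equals 169; the coefficient of p is -5 (from the two edges through P_3).
So -5·p + 169 = 2·107 = 214 ⇒ p = -9.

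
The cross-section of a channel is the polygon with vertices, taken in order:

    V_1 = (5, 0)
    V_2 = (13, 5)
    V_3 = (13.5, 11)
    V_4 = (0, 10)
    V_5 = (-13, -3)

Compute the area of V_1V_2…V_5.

Apply the shoelace (surveyor's) formula: 2A = Σ (x_i·y_{i+1} − x_{i+1}·y_i), indices taken mod 5.
Cross-terms: 25, 75.5, 135, 130, 15  ⇒  Σ = 380.5
Area = |Σ|/2 = 190.25.

190.25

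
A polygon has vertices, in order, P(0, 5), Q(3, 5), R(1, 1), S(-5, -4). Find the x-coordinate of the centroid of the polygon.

-68/123

Apply the shoelace (surveyor's) formula. First the cross-terms c_i = x_i·y_{i+1} − x_{i+1}·y_i:
  -15, -2, 1, -25  ⇒  2A = -41, A = -20.5.
Then Σ (x_i + x_{i+1})·c_i = 68, so x̄ = 68 / (6·(-20.5)) = -68/123.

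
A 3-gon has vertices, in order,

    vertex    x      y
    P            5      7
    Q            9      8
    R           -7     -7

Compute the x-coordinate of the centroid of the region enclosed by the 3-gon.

7/3

Apply the shoelace formula. First the cross-terms c_i = x_i·y_{i+1} − x_{i+1}·y_i:
  -23, -7, -14  ⇒  2A = -44, A = -22.
Then Σ (x_i + x_{i+1})·c_i = -308, so x̄ = -308 / (6·(-22)) = 7/3.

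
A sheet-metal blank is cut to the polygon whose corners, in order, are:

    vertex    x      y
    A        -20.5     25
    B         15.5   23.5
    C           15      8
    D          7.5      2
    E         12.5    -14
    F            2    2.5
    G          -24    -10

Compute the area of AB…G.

Apply the shoelace formula: 2A = Σ (x_i·y_{i+1} − x_{i+1}·y_i), indices taken mod 7.
Cross-terms: -869.25, -228.5, -30, -130, 59.25, 40, -805  ⇒  Σ = -1963.5
Area = |Σ|/2 = 981.75.

981.75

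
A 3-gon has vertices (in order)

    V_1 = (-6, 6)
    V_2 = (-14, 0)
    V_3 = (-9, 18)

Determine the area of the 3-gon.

57

Cross-terms: 84, -252, 54  ⇒  Σ = -114
Area = |Σ|/2 = 57.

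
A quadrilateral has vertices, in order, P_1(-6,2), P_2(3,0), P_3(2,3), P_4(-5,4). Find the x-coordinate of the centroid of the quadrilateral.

Apply Gauss's area formula. First the cross-terms c_i = x_i·y_{i+1} − x_{i+1}·y_i:
  -6, 9, 23, 14  ⇒  2A = 40, A = 20.
Then Σ (x_i + x_{i+1})·c_i = -160, so x̄ = -160 / (6·20) = -4/3.

-4/3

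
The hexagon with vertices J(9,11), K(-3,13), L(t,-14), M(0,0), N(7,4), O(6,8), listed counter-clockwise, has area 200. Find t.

-14

Write out the shoelace sum; only the two edges meeting at L involve t:
2·Area = [((-3)·(-14) − t·13) + (t·0 − 0·(-14))] + 176
       = -13·t + 218 = 400
⇒ t = -14.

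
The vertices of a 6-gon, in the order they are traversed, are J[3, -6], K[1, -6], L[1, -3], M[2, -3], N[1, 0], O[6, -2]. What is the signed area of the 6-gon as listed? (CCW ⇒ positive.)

Apply the shoelace (surveyor's) formula: 2A = Σ (x_i·y_{i+1} − x_{i+1}·y_i), indices taken mod 6.
Σ = (-12) + (3) + (3) + (3) + (-2) + (-30) = -35
Signed area = Σ/2 = -17.5 (negative ⇒ clockwise traversal).

-17.5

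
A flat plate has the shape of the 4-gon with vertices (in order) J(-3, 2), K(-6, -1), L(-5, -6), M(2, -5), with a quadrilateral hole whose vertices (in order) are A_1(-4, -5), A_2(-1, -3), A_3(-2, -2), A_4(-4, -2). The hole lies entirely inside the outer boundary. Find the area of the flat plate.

Outer boundary:
J→K: (-3)(-1) − (-6)(2) = 15
K→L: (-6)(-6) − (-5)(-1) = 31
L→M: (-5)(-5) − (2)(-6) = 37
M→J: (2)(2) − (-3)(-5) = -11
Σ = 72
Area = |Σ|/2 = 36.
Hole:
Σ = (7) + (-4) + (-4) + (12) = 11
Area = |Σ|/2 = 5.5.
Net area = 36 − 5.5 = 30.5.

30.5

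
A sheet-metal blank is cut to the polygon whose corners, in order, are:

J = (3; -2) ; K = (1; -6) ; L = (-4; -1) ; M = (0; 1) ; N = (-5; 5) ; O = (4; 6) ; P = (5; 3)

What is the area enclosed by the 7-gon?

63.5

J→K: (3)(-6) − (1)(-2) = -16
K→L: (1)(-1) − (-4)(-6) = -25
L→M: (-4)(1) − (0)(-1) = -4
M→N: (0)(5) − (-5)(1) = 5
N→O: (-5)(6) − (4)(5) = -50
O→P: (4)(3) − (5)(6) = -18
P→J: (5)(-2) − (3)(3) = -19
Σ = -127
Area = |Σ|/2 = 63.5.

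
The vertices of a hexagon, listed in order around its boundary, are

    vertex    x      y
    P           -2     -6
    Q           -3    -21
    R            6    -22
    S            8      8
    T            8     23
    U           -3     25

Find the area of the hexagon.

448.5

Σ = (24) + (192) + (224) + (120) + (269) + (68) = 897
Area = |Σ|/2 = 448.5.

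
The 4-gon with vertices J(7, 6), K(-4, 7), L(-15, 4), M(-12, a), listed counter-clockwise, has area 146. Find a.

-7

Write out the shoelace sum; only the two edges meeting at M involve a:
2·Area = [((-15)·a − (-12)·4) + ((-12)·6 − 7·a)] + 162
       = -22·a + 138 = 292
⇒ a = -7.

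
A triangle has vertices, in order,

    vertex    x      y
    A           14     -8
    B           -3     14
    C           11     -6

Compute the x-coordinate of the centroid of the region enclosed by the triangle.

Apply the shoelace formula. First the cross-terms c_i = x_i·y_{i+1} − x_{i+1}·y_i:
  172, -136, -4  ⇒  2A = 32, A = 16.
Then Σ (x_i + x_{i+1})·c_i = 704, so x̄ = 704 / (6·16) = 22/3.

22/3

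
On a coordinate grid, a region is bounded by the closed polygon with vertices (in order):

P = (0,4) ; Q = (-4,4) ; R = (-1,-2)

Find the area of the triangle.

Apply the surveyor's formula: 2A = Σ (x_i·y_{i+1} − x_{i+1}·y_i), indices taken mod 3.
Cross-terms: 16, 12, -4  ⇒  Σ = 24
Area = |Σ|/2 = 12.

12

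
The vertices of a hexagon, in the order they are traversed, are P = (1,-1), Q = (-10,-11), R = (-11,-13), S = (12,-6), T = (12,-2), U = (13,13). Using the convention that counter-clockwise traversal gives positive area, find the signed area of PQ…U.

Σ = (-21) + (9) + (222) + (48) + (182) + (-26) = 414
Signed area = Σ/2 = 207 (positive ⇒ counter-clockwise traversal).

207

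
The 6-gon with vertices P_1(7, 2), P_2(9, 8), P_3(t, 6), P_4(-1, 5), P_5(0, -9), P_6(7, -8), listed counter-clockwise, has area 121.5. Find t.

The doubled signed area Σ (x_i y_{i+1} − x_{i+1} y_i) is linear in t.
With t=0 it equals 240; the coefficient of t is -3 (from the two edges through P_3).
So -3·t + 240 = 2·121.5 = 243 ⇒ t = -1.

-1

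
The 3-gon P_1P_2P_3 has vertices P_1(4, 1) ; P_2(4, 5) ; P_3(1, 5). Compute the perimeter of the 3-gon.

|P_1P_2| = √((0)² + (4)²) = √16 = 4
|P_2P_3| = √((-3)² + (0)²) = √9 = 3
|P_3P_1| = √((3)² + (-4)²) = √25 = 5
Perimeter = 4 + 3 + 5 = 12.

12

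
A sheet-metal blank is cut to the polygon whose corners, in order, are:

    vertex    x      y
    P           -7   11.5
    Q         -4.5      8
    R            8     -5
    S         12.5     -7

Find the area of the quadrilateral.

Apply the shoelace (surveyor's) formula: 2A = Σ (x_i·y_{i+1} − x_{i+1}·y_i), indices taken mod 4.
Σ = (-4.25) + (-41.5) + (6.5) + (94.75) = 55.5
Area = |Σ|/2 = 27.75.

27.75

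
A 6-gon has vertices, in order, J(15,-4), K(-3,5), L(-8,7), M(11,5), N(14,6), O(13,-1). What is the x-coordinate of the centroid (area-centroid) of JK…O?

428/63

Apply the shoelace (surveyor's) formula. First the cross-terms c_i = x_i·y_{i+1} − x_{i+1}·y_i:
  63, 19, -117, -4, -92, -37  ⇒  2A = -168, A = -84.
Then Σ (x_i + x_{i+1})·c_i = -3424, so x̄ = -3424 / (6·(-84)) = 428/63.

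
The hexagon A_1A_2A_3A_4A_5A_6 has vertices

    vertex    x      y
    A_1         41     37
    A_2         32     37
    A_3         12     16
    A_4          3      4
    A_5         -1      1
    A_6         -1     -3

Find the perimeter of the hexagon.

120

|A_1A_2| = √((-9)² + (0)²) = √81 = 9
|A_2A_3| = √((-20)² + (-21)²) = √841 = 29
|A_3A_4| = √((-9)² + (-12)²) = √225 = 15
|A_4A_5| = √((-4)² + (-3)²) = √25 = 5
|A_5A_6| = √((0)² + (-4)²) = √16 = 4
|A_6A_1| = √((42)² + (40)²) = √3364 = 58
Perimeter = 9 + 29 + 15 + 5 + 4 + 58 = 120.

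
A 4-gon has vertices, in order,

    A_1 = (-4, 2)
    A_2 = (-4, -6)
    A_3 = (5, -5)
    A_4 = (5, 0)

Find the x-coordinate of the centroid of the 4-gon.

Apply the shoelace formula. First the cross-terms c_i = x_i·y_{i+1} − x_{i+1}·y_i:
  32, 50, 25, 10  ⇒  2A = 117, A = 58.5.
Then Σ (x_i + x_{i+1})·c_i = 54, so x̄ = 54 / (6·58.5) = 2/13.

2/13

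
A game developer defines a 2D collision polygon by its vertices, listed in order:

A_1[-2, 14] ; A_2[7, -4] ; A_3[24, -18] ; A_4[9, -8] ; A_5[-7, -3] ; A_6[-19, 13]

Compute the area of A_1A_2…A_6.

310.5

Apply the surveyor's formula: 2A = Σ (x_i·y_{i+1} − x_{i+1}·y_i), indices taken mod 6.
Σ = (-90) + (-30) + (-30) + (-83) + (-148) + (-240) = -621
Area = |Σ|/2 = 310.5.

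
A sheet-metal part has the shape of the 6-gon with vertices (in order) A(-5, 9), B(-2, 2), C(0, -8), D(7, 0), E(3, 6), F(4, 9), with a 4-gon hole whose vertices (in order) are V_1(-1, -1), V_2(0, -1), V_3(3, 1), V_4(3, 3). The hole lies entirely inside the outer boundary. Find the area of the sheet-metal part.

98

Outer boundary:
Apply the surveyor's formula: 2A = Σ (x_i·y_{i+1} − x_{i+1}·y_i), indices taken mod 6.
A→B: (-5)(2) − (-2)(9) = 8
B→C: (-2)(-8) − (0)(2) = 16
C→D: (0)(0) − (7)(-8) = 56
D→E: (7)(6) − (3)(0) = 42
E→F: (3)(9) − (4)(6) = 3
F→A: (4)(9) − (-5)(9) = 81
Σ = 206
Area = |Σ|/2 = 103.
Hole:
Apply the shoelace (surveyor's) formula: 2A = Σ (x_i·y_{i+1} − x_{i+1}·y_i), indices taken mod 4.
Cross-terms: 1, 3, 6, 0  ⇒  Σ = 10
Area = |Σ|/2 = 5.
Net area = 103 − 5 = 98.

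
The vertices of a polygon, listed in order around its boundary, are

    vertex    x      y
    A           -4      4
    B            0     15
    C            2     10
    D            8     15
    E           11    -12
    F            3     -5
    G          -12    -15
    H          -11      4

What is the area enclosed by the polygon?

383

Apply the shoelace formula: 2A = Σ (x_i·y_{i+1} − x_{i+1}·y_i), indices taken mod 8.
Σ = (-60) + (-30) + (-50) + (-261) + (-19) + (-105) + (-213) + (-28) = -766
Area = |Σ|/2 = 383.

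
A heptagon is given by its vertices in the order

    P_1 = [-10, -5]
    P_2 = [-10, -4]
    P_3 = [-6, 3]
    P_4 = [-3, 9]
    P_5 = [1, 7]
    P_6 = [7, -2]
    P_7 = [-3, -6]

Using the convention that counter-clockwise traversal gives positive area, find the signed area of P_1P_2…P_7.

-141.5

Apply the shoelace formula: 2A = Σ (x_i·y_{i+1} − x_{i+1}·y_i), indices taken mod 7.
Cross-terms: -10, -54, -45, -30, -51, -48, -45  ⇒  Σ = -283
Signed area = Σ/2 = -141.5 (negative ⇒ clockwise traversal).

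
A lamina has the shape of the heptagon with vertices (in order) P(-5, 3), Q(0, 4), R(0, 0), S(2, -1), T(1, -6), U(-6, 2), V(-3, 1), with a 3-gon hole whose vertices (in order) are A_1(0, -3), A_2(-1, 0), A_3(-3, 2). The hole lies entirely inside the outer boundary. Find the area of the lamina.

32.5

Outer boundary:
Apply Gauss's area formula: 2A = Σ (x_i·y_{i+1} − x_{i+1}·y_i), indices taken mod 7.
Σ = (-20) + (0) + (0) + (-11) + (-34) + (0) + (-4) = -69
Area = |Σ|/2 = 34.5.
Hole:
Cross-terms: -3, -2, 9  ⇒  Σ = 4
Area = |Σ|/2 = 2.
Net area = 34.5 − 2 = 32.5.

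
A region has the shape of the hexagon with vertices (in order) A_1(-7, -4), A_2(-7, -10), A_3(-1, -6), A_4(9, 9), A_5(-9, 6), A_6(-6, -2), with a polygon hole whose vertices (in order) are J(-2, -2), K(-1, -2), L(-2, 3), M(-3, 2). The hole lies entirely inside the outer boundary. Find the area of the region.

154

Outer boundary:
Σ = (42) + (32) + (45) + (135) + (54) + (10) = 318
Area = |Σ|/2 = 159.
Hole:
Cross-terms: 2, -7, 5, 10  ⇒  Σ = 10
Area = |Σ|/2 = 5.
Net area = 159 − 5 = 154.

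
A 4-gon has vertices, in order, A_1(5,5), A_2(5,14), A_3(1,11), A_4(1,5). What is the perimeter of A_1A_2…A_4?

|A_1A_2| = √((0)² + (9)²) = √81 = 9
|A_2A_3| = √((-4)² + (-3)²) = √25 = 5
|A_3A_4| = √((0)² + (-6)²) = √36 = 6
|A_4A_1| = √((4)² + (0)²) = √16 = 4
Perimeter = 9 + 5 + 6 + 4 = 24.

24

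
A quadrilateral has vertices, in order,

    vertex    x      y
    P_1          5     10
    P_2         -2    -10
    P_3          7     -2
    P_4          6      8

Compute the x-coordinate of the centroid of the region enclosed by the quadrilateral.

Apply the shoelace formula. First the cross-terms c_i = x_i·y_{i+1} − x_{i+1}·y_i:
  -30, 74, 68, 20  ⇒  2A = 132, A = 66.
Then Σ (x_i + x_{i+1})·c_i = 1384, so x̄ = 1384 / (6·66) = 346/99.

346/99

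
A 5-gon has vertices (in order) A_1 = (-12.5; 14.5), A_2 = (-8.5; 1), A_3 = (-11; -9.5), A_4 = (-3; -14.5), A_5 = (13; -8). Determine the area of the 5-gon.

317.25

Apply the shoelace (surveyor's) formula: 2A = Σ (x_i·y_{i+1} − x_{i+1}·y_i), indices taken mod 5.
Σ = (110.75) + (91.75) + (131) + (212.5) + (88.5) = 634.5
Area = |Σ|/2 = 317.25.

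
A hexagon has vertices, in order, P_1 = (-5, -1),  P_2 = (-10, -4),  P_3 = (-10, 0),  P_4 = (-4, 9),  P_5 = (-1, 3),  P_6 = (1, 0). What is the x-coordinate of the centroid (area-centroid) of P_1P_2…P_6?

-643/127

Apply Gauss's area formula. First the cross-terms c_i = x_i·y_{i+1} − x_{i+1}·y_i:
  10, -40, -90, -3, -3, -1  ⇒  2A = -127, A = -63.5.
Then Σ (x_i + x_{i+1})·c_i = 1929, so x̄ = 1929 / (6·(-63.5)) = -643/127.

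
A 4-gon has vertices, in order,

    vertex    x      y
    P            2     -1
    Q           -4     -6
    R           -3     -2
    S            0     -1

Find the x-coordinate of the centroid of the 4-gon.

-97/63

Apply Gauss's area formula. First the cross-terms c_i = x_i·y_{i+1} − x_{i+1}·y_i:
  -16, -10, 3, 2  ⇒  2A = -21, A = -10.5.
Then Σ (x_i + x_{i+1})·c_i = 97, so x̄ = 97 / (6·(-10.5)) = -97/63.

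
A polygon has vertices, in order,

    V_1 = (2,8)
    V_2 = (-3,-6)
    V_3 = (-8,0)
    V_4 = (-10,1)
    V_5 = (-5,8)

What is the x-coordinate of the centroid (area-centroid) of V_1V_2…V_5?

-3.72

Apply the surveyor's formula. First the cross-terms c_i = x_i·y_{i+1} − x_{i+1}·y_i:
  12, -48, -8, -75, -56  ⇒  2A = -175, A = -87.5.
Then Σ (x_i + x_{i+1})·c_i = 1953, so x̄ = 1953 / (6·(-87.5)) = -3.72.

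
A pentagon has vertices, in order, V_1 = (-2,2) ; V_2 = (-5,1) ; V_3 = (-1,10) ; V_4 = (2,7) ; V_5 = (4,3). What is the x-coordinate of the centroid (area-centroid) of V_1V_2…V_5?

Apply the shoelace (surveyor's) formula. First the cross-terms c_i = x_i·y_{i+1} − x_{i+1}·y_i:
  8, -49, -27, -22, 14  ⇒  2A = -76, A = -38.
Then Σ (x_i + x_{i+1})·c_i = 107, so x̄ = 107 / (6·(-38)) = -107/228.

-107/228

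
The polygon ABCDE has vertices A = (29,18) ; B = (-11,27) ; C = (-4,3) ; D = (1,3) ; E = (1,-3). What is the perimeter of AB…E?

112

|AB| = √((-40)² + (9)²) = √1681 = 41
|BC| = √((7)² + (-24)²) = √625 = 25
|CD| = √((5)² + (0)²) = √25 = 5
|DE| = √((0)² + (-6)²) = √36 = 6
|EA| = √((28)² + (21)²) = √1225 = 35
Perimeter = 41 + 25 + 5 + 6 + 35 = 112.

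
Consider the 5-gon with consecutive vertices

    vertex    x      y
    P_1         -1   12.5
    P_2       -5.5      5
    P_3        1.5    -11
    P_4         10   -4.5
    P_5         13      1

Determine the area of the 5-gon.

226

Apply Gauss's area formula: 2A = Σ (x_i·y_{i+1} − x_{i+1}·y_i), indices taken mod 5.
Cross-terms: 63.75, 53, 103.25, 68.5, 163.5  ⇒  Σ = 452
Area = |Σ|/2 = 226.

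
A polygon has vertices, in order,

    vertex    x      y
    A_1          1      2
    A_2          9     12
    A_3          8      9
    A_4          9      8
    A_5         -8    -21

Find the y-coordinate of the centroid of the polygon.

-421/237

Apply Gauss's area formula. First the cross-terms c_i = x_i·y_{i+1} − x_{i+1}·y_i:
  -6, -15, -17, -125, 5  ⇒  2A = -158, A = -79.
Then Σ (y_i + y_{i+1})·c_i = 842, so ȳ = 842 / (6·(-79)) = -421/237.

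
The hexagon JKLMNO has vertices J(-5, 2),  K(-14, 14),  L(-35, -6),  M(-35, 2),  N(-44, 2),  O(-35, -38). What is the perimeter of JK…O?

152

|JK| = √((-9)² + (12)²) = √225 = 15
|KL| = √((-21)² + (-20)²) = √841 = 29
|LM| = √((0)² + (8)²) = √64 = 8
|MN| = √((-9)² + (0)²) = √81 = 9
|NO| = √((9)² + (-40)²) = √1681 = 41
|OJ| = √((30)² + (40)²) = √2500 = 50
Perimeter = 15 + 29 + 8 + 9 + 41 + 50 = 152.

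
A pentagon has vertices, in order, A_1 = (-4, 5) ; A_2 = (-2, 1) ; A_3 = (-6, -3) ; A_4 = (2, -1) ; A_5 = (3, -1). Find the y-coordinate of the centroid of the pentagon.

Apply Gauss's area formula. First the cross-terms c_i = x_i·y_{i+1} − x_{i+1}·y_i:
  6, 12, 12, 1, 11  ⇒  2A = 42, A = 21.
Then Σ (y_i + y_{i+1})·c_i = 6, so ȳ = 6 / (6·21) = 1/21.

1/21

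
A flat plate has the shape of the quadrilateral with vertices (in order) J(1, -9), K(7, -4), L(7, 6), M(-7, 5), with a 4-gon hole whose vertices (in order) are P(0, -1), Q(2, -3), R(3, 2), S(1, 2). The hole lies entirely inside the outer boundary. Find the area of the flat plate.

Outer boundary:
Cross-terms: 59, 70, 77, 58  ⇒  Σ = 264
Area = |Σ|/2 = 132.
Hole:
Apply the surveyor's formula: 2A = Σ (x_i·y_{i+1} − x_{i+1}·y_i), indices taken mod 4.
Cross-terms: 2, 13, 4, -1  ⇒  Σ = 18
Area = |Σ|/2 = 9.
Net area = 132 − 9 = 123.

123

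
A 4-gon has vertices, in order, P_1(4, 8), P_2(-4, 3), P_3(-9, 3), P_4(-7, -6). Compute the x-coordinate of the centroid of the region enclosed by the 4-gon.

Apply the surveyor's formula. First the cross-terms c_i = x_i·y_{i+1} − x_{i+1}·y_i:
  44, 15, 75, -32  ⇒  2A = 102, A = 51.
Then Σ (x_i + x_{i+1})·c_i = -1299, so x̄ = -1299 / (6·51) = -433/102.

-433/102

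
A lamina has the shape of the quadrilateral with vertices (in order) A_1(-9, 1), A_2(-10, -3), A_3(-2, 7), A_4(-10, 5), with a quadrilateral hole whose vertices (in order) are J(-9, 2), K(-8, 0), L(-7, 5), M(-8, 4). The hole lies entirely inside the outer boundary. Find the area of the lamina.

24

Outer boundary:
A_1→A_2: (-9)(-3) − (-10)(1) = 37
A_2→A_3: (-10)(7) − (-2)(-3) = -76
A_3→A_4: (-2)(5) − (-10)(7) = 60
A_4→A_1: (-10)(1) − (-9)(5) = 35
Σ = 56
Area = |Σ|/2 = 28.
Hole:
Apply the shoelace formula: 2A = Σ (x_i·y_{i+1} − x_{i+1}·y_i), indices taken mod 4.
Σ = (16) + (-40) + (12) + (20) = 8
Area = |Σ|/2 = 4.
Net area = 28 − 4 = 24.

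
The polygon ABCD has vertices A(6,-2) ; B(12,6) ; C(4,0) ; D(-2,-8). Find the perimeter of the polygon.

|AB| = √((6)² + (8)²) = √100 = 10
|BC| = √((-8)² + (-6)²) = √100 = 10
|CD| = √((-6)² + (-8)²) = √100 = 10
|DA| = √((8)² + (6)²) = √100 = 10
Perimeter = 10 + 10 + 10 + 10 = 40.

40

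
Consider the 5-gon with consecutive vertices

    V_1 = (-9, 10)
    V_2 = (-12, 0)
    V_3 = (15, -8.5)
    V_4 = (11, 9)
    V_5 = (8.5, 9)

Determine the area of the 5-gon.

319.5

Apply the shoelace formula: 2A = Σ (x_i·y_{i+1} − x_{i+1}·y_i), indices taken mod 5.
V_1→V_2: (-9)(0) − (-12)(10) = 120
V_2→V_3: (-12)(-8.5) − (15)(0) = 102
V_3→V_4: (15)(9) − (11)(-8.5) = 228.5
V_4→V_5: (11)(9) − (8.5)(9) = 22.5
V_5→V_1: (8.5)(10) − (-9)(9) = 166
Σ = 639
Area = |Σ|/2 = 319.5.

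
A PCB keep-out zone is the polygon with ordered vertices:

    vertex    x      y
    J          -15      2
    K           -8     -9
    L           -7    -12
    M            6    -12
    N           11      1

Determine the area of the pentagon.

257.5

Apply the surveyor's formula: 2A = Σ (x_i·y_{i+1} − x_{i+1}·y_i), indices taken mod 5.
Σ = (151) + (33) + (156) + (138) + (37) = 515
Area = |Σ|/2 = 257.5.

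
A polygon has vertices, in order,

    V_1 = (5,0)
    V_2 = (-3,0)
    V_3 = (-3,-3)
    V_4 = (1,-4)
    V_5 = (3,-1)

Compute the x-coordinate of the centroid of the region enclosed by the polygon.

0

Apply the shoelace (surveyor's) formula. First the cross-terms c_i = x_i·y_{i+1} − x_{i+1}·y_i:
  0, 9, 15, 11, 5  ⇒  2A = 40, A = 20.
Then Σ (x_i + x_{i+1})·c_i = 0, so x̄ = 0 / (6·20) = 0.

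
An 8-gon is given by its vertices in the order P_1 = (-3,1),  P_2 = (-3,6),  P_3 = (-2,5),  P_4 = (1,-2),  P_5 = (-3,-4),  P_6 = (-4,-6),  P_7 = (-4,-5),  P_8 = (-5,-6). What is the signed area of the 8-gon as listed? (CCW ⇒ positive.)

-27.5

P_1→P_2: (-3)(6) − (-3)(1) = -15
P_2→P_3: (-3)(5) − (-2)(6) = -3
P_3→P_4: (-2)(-2) − (1)(5) = -1
P_4→P_5: (1)(-4) − (-3)(-2) = -10
P_5→P_6: (-3)(-6) − (-4)(-4) = 2
P_6→P_7: (-4)(-5) − (-4)(-6) = -4
P_7→P_8: (-4)(-6) − (-5)(-5) = -1
P_8→P_1: (-5)(1) − (-3)(-6) = -23
Σ = -55
Signed area = Σ/2 = -27.5 (negative ⇒ clockwise traversal).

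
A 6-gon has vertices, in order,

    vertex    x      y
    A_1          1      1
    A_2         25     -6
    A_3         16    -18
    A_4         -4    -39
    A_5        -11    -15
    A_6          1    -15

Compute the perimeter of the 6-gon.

|A_1A_2| = √((24)² + (-7)²) = √625 = 25
|A_2A_3| = √((-9)² + (-12)²) = √225 = 15
|A_3A_4| = √((-20)² + (-21)²) = √841 = 29
|A_4A_5| = √((-7)² + (24)²) = √625 = 25
|A_5A_6| = √((12)² + (0)²) = √144 = 12
|A_6A_1| = √((0)² + (16)²) = √256 = 16
Perimeter = 25 + 15 + 29 + 25 + 12 + 16 = 122.

122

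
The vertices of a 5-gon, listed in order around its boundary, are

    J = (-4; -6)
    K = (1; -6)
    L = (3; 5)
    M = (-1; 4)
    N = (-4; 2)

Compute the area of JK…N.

58

Σ = (30) + (23) + (17) + (14) + (32) = 116
Area = |Σ|/2 = 58.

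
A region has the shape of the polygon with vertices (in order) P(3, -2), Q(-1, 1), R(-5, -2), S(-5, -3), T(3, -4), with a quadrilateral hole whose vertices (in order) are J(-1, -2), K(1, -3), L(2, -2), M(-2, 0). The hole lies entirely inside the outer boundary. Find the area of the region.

19.5

Outer boundary:
Apply the shoelace formula: 2A = Σ (x_i·y_{i+1} − x_{i+1}·y_i), indices taken mod 5.
P→Q: (3)(1) − (-1)(-2) = 1
Q→R: (-1)(-2) − (-5)(1) = 7
R→S: (-5)(-3) − (-5)(-2) = 5
S→T: (-5)(-4) − (3)(-3) = 29
T→P: (3)(-2) − (3)(-4) = 6
Σ = 48
Area = |Σ|/2 = 24.
Hole:
Apply the surveyor's formula: 2A = Σ (x_i·y_{i+1} − x_{i+1}·y_i), indices taken mod 4.
Cross-terms: 5, 4, -4, 4  ⇒  Σ = 9
Area = |Σ|/2 = 4.5.
Net area = 24 − 4.5 = 19.5.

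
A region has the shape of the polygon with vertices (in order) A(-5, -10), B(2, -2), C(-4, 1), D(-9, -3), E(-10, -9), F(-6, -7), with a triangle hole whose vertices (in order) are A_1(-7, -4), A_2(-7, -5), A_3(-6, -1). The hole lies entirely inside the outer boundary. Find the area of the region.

Outer boundary:
Apply the shoelace (surveyor's) formula: 2A = Σ (x_i·y_{i+1} − x_{i+1}·y_i), indices taken mod 6.
Cross-terms: 30, -6, 21, 51, 16, 25  ⇒  Σ = 137
Area = |Σ|/2 = 68.5.
Hole:
Apply Gauss's area formula: 2A = Σ (x_i·y_{i+1} − x_{i+1}·y_i), indices taken mod 3.
Σ = (7) + (-23) + (17) = 1
Area = |Σ|/2 = 0.5.
Net area = 68.5 − 0.5 = 68.

68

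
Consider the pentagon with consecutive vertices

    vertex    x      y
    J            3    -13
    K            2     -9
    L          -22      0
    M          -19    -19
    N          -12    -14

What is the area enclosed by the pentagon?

Apply the surveyor's formula: 2A = Σ (x_i·y_{i+1} − x_{i+1}·y_i), indices taken mod 5.
Σ = (-1) + (-198) + (418) + (38) + (198) = 455
Area = |Σ|/2 = 227.5.

227.5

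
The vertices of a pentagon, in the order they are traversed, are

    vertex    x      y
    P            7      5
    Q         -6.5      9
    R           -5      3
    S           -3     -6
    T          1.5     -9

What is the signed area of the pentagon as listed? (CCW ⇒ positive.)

Apply Gauss's area formula: 2A = Σ (x_i·y_{i+1} − x_{i+1}·y_i), indices taken mod 5.
Σ = (95.5) + (25.5) + (39) + (36) + (70.5) = 266.5
Signed area = Σ/2 = 133.25 (positive ⇒ counter-clockwise traversal).

133.25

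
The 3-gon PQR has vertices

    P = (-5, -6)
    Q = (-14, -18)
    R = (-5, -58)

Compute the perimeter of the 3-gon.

|PQ| = √((-9)² + (-12)²) = √225 = 15
|QR| = √((9)² + (-40)²) = √1681 = 41
|RP| = √((0)² + (52)²) = √2704 = 52
Perimeter = 15 + 41 + 52 = 108.

108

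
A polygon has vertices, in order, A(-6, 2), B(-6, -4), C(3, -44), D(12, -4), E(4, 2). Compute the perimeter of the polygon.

108

|AB| = √((0)² + (-6)²) = √36 = 6
|BC| = √((9)² + (-40)²) = √1681 = 41
|CD| = √((9)² + (40)²) = √1681 = 41
|DE| = √((-8)² + (6)²) = √100 = 10
|EA| = √((-10)² + (0)²) = √100 = 10
Perimeter = 6 + 41 + 41 + 10 + 10 = 108.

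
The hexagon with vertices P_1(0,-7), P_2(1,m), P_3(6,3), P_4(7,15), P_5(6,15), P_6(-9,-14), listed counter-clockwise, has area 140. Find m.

-12

Write out the shoelace sum; only the two edges meeting at P_2 involve m:
2·Area = [(0·m − 1·(-7)) + (1·3 − 6·m)] + 198
       = -6·m + 208 = 280
⇒ m = -12.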